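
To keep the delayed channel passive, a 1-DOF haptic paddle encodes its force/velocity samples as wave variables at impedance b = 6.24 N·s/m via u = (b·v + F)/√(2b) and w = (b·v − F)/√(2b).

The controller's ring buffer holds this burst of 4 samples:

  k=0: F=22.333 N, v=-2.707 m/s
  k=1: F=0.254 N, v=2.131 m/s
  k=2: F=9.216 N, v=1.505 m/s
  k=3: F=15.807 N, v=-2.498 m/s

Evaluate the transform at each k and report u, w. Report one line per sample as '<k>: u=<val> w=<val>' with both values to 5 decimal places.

k=0: b·v=6.24×(-2.707)=-16.89168; √(2b)=3.53270; u=(-16.89168+22.333)/3.53270=1.54027, w=(-16.89168−22.333)/3.53270=-11.10330
k=1: b·v=6.24×2.131=13.29744; √(2b)=3.53270; u=(13.29744+0.254)/3.53270=3.83600, w=(13.29744−0.254)/3.53270=3.69220
k=2: b·v=6.24×1.505=9.39120; √(2b)=3.53270; u=(9.39120+9.216)/3.53270=5.26713, w=(9.39120−9.216)/3.53270=0.04959
k=3: b·v=6.24×(-2.498)=-15.58752; √(2b)=3.53270; u=(-15.58752+15.807)/3.53270=0.06213, w=(-15.58752−15.807)/3.53270=-8.88682

0: u=1.54027 w=-11.10330
1: u=3.83600 w=3.69220
2: u=5.26713 w=0.04959
3: u=0.06213 w=-8.88682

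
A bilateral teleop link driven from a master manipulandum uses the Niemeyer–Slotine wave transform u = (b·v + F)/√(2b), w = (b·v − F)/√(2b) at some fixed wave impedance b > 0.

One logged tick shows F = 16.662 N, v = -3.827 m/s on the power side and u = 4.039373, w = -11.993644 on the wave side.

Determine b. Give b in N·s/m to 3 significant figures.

u + w = -7.954271;  u + w = √(2b)·v, so √(2b) = -7.954271/(-3.827) = 2.078461.
b = (√(2b))²/2 = 4.320001/2 = 2.160000.
(Check via u − w = 2F/√(2b): u − w = 16.033017, 2F/√(2b) = 16.033015.)

b = 2.16 N·s/m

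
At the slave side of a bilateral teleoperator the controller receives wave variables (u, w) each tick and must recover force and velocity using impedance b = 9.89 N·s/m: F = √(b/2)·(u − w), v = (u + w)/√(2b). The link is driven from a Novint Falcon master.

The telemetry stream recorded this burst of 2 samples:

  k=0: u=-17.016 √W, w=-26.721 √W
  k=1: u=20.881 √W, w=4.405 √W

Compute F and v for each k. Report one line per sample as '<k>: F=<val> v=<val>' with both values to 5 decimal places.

0: F=21.58135 v=-9.83413
1: F=36.63827 v=5.68548

k=0: u−w=9.70500, u+w=-43.73700; √(b/2)=2.22374, √(2b)=4.44747; F=2.22374×9.705=21.58135, v=-43.73700/4.44747=-9.83413
k=1: u−w=16.47600, u+w=25.28600; √(b/2)=2.22374, √(2b)=4.44747; F=2.22374×16.476=36.63827, v=25.28600/4.44747=5.68548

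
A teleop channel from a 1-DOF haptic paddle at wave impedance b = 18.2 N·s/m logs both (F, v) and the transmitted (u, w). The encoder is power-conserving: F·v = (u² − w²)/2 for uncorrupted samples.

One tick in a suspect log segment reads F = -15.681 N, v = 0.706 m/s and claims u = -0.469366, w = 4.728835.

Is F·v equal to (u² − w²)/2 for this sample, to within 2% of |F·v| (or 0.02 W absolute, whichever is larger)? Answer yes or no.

F·v = (-15.681)×0.706 = -11.070786 W.
(u² − w²)/2 = (0.220304 − 22.361880)/2 = -11.070788 W.
|Δ| = 0.000002;  2% of max(1, |F·v|) = 0.221416.

yes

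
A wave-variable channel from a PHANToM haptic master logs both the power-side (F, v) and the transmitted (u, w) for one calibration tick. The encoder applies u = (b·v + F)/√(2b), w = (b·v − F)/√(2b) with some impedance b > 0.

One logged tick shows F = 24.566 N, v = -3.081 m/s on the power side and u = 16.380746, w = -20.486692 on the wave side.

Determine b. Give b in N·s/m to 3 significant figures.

b = 0.888 N·s/m

u + w = -4.105946;  u + w = √(2b)·v, so √(2b) = -4.105946/(-3.081) = 1.332667.
b = (√(2b))²/2 = 1.776000/2 = 0.888000.
(Check via u − w = 2F/√(2b): u − w = 36.867438, 2F/√(2b) = 36.867434.)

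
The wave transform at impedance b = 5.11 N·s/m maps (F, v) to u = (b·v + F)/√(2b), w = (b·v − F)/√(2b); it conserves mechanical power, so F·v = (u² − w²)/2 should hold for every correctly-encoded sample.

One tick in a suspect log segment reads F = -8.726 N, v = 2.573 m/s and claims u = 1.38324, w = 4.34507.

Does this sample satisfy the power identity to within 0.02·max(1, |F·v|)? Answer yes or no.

no

F·v = (-8.726)×2.573 = -22.45200 W.
(u² − w²)/2 = (1.91335 − 18.87963)/2 = -8.48314 W.
|Δ| = 13.96886;  2% of max(1, |F·v|) = 0.44904.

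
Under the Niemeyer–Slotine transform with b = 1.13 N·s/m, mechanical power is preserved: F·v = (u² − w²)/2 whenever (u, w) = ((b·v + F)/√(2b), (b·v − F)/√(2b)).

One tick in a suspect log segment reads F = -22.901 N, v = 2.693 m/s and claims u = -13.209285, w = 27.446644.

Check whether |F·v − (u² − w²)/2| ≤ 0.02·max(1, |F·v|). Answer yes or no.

F·v = (-22.901)×2.693 = -61.672393 W.
(u² − w²)/2 = (174.485210 − 753.318267)/2 = -289.416528 W.
|Δ| = 227.744135;  2% of max(1, |F·v|) = 1.233448.

no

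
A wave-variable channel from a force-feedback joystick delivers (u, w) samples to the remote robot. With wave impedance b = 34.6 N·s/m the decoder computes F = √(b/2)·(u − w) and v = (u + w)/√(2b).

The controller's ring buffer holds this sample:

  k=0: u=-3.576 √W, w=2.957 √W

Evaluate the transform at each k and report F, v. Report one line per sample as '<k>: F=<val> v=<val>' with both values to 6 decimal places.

0: F=-27.172882 v=-0.074411

k=0: u−w=-6.533000, u+w=-0.619000; √(b/2)=4.159327, √(2b)=8.318654; F=4.159327×(-6.533)=-27.172882, v=-0.619000/8.318654=-0.074411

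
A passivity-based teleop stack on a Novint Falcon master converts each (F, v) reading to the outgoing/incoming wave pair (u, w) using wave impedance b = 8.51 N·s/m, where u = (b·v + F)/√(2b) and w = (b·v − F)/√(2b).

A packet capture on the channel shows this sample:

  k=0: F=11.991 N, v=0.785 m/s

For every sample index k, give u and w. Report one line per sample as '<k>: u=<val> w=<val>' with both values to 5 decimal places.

0: u=4.52581 w=-1.28726

k=0: b·v=8.51×0.785=6.68035; √(2b)=4.12553; u=(6.68035+11.991)/4.12553=4.52581, w=(6.68035−11.991)/4.12553=-1.28726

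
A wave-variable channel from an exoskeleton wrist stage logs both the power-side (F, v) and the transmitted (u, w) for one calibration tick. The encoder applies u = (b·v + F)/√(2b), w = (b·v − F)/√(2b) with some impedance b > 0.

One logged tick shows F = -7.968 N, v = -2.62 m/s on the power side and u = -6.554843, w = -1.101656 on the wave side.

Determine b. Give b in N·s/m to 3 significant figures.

u + w = -7.656499;  u + w = √(2b)·v, so √(2b) = -7.656499/(-2.62) = 2.922328.
b = (√(2b))²/2 = 8.540000/2 = 4.270000.
(Check via u − w = 2F/√(2b): u − w = -5.453187, 2F/√(2b) = -5.453187.)

b = 4.27 N·s/m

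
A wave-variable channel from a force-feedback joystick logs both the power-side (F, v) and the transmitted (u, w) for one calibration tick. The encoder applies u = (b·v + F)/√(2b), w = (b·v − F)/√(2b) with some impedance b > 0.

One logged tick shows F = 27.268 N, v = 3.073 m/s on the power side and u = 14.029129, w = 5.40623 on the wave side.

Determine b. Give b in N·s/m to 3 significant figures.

b = 20 N·s/m

u + w = 19.435359;  u + w = √(2b)·v, so √(2b) = 19.435359/3.073 = 6.324555.
b = (√(2b))²/2 = 40.000002/2 = 20.000001.
(Check via u − w = 2F/√(2b): u − w = 8.622899, 2F/√(2b) = 8.622899.)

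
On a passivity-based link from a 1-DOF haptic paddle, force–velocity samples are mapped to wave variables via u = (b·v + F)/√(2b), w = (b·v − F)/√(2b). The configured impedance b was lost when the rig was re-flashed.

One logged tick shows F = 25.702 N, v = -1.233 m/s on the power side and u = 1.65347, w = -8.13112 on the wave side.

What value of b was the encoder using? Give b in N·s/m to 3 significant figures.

u + w = -6.47765;  u + w = √(2b)·v, so √(2b) = -6.47765/(-1.233) = 5.25357.
b = (√(2b))²/2 = 27.59998/2 = 13.79999.
(Check via u − w = 2F/√(2b): u − w = 9.78459, 2F/√(2b) = 9.78459.)

b = 13.8 N·s/m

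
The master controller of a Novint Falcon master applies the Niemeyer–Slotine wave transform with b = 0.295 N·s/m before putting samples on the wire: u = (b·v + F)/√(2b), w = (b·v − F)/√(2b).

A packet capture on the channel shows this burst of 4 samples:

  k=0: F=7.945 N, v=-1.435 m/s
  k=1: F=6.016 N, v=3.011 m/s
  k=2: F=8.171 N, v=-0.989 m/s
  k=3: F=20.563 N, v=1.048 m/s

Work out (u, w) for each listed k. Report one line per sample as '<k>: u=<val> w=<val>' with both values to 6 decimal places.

0: u=9.792387 w=-10.894631
1: u=8.988561 w=-6.675768
2: u=10.257903 w=-11.017569
3: u=27.173238 w=-26.368254

k=0: b·v=0.295×(-1.435)=-0.423325; √(2b)=0.768115; u=(-0.423325+7.945)/0.768115=9.792387, w=(-0.423325−7.945)/0.768115=-10.894631
k=1: b·v=0.295×3.011=0.888245; √(2b)=0.768115; u=(0.888245+6.016)/0.768115=8.988561, w=(0.888245−6.016)/0.768115=-6.675768
k=2: b·v=0.295×(-0.989)=-0.291755; √(2b)=0.768115; u=(-0.291755+8.171)/0.768115=10.257903, w=(-0.291755−8.171)/0.768115=-11.017569
k=3: b·v=0.295×1.048=0.309160; √(2b)=0.768115; u=(0.309160+20.563)/0.768115=27.173238, w=(0.309160−20.563)/0.768115=-26.368254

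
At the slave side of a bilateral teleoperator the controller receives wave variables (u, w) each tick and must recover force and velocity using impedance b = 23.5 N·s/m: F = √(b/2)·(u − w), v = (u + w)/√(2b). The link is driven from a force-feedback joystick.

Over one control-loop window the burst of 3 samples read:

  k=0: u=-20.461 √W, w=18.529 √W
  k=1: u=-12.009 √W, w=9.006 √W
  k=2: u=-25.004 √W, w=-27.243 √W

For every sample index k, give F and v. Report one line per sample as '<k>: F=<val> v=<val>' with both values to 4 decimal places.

k=0: u−w=-38.9900, u+w=-1.9320; √(b/2)=3.4278, √(2b)=6.8557; F=3.4278×(-38.99)=-133.6510, v=-1.9320/6.8557=-0.2818
k=1: u−w=-21.0150, u+w=-3.0030; √(b/2)=3.4278, √(2b)=6.8557; F=3.4278×(-21.015)=-72.0358, v=-3.0030/6.8557=-0.4380
k=2: u−w=2.2390, u+w=-52.2470; √(b/2)=3.4278, √(2b)=6.8557; F=3.4278×2.239=7.6749, v=-52.2470/6.8557=-7.6210

0: F=-133.6510 v=-0.2818
1: F=-72.0358 v=-0.4380
2: F=7.6749 v=-7.6210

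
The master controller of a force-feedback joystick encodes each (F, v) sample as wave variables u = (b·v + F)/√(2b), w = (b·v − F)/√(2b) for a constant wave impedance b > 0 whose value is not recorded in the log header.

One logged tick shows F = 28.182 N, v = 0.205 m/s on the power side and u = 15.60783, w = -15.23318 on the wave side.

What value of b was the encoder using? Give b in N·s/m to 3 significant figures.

u + w = 0.37465;  u + w = √(2b)·v, so √(2b) = 0.37465/0.205 = 1.82756.
b = (√(2b))²/2 = 3.33998/2 = 1.66999.
(Check via u − w = 2F/√(2b): u − w = 30.84101, 2F/√(2b) = 30.84111.)

b = 1.67 N·s/m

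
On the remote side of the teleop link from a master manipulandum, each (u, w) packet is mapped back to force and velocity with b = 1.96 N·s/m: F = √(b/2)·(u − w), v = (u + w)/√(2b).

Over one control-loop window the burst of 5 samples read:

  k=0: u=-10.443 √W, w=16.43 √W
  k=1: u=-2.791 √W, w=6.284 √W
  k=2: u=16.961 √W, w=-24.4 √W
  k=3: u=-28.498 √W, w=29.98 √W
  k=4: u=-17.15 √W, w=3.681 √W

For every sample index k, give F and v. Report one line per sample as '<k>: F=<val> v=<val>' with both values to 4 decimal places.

0: F=-26.6029 v=3.0239
1: F=-8.9838 v=1.7642
2: F=40.9453 v=-3.7573
3: F=-57.8903 v=0.7485
4: F=-20.6216 v=-6.8029

k=0: u−w=-26.8730, u+w=5.9870; √(b/2)=0.9899, √(2b)=1.9799; F=0.9899×(-26.873)=-26.6029, v=5.9870/1.9799=3.0239
k=1: u−w=-9.0750, u+w=3.4930; √(b/2)=0.9899, √(2b)=1.9799; F=0.9899×(-9.075)=-8.9838, v=3.4930/1.9799=1.7642
k=2: u−w=41.3610, u+w=-7.4390; √(b/2)=0.9899, √(2b)=1.9799; F=0.9899×41.361=40.9453, v=-7.4390/1.9799=-3.7573
k=3: u−w=-58.4780, u+w=1.4820; √(b/2)=0.9899, √(2b)=1.9799; F=0.9899×(-58.478)=-57.8903, v=1.4820/1.9799=0.7485
k=4: u−w=-20.8310, u+w=-13.4690; √(b/2)=0.9899, √(2b)=1.9799; F=0.9899×(-20.831)=-20.6216, v=-13.4690/1.9799=-6.8029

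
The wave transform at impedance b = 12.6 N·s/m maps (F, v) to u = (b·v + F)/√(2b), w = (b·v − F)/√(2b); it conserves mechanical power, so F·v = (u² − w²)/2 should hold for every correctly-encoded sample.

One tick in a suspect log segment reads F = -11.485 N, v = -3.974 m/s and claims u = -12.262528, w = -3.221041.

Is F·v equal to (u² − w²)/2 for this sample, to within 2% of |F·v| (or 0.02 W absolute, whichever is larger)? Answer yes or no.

F·v = (-11.485)×(-3.974) = 45.641390 W.
(u² − w²)/2 = (150.369593 − 10.375105)/2 = 69.997244 W.
|Δ| = 24.355854;  2% of max(1, |F·v|) = 0.912828.

no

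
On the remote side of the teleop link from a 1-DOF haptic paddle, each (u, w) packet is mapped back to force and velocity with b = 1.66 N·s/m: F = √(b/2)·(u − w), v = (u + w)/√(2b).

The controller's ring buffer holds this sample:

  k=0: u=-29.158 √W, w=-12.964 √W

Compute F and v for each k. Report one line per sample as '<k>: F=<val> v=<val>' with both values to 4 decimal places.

0: F=-14.7534 v=-23.1175

k=0: u−w=-16.1940, u+w=-42.1220; √(b/2)=0.9110, √(2b)=1.8221; F=0.9110×(-16.194)=-14.7534, v=-42.1220/1.8221=-23.1175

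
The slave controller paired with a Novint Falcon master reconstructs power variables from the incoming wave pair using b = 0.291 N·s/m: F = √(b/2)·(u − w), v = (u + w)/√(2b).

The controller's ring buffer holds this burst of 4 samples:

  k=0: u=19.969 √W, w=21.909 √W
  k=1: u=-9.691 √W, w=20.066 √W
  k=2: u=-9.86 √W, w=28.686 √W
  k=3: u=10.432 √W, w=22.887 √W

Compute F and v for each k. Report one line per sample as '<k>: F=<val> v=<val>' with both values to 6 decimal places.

0: F=-0.740003 v=54.893945
1: F=-11.350648 v=13.599615
2: F=-14.703164 v=24.677239
3: F=-4.750893 v=43.674754

k=0: u−w=-1.940000, u+w=41.878000; √(b/2)=0.381445, √(2b)=0.762889; F=0.381445×(-1.94)=-0.740003, v=41.878000/0.762889=54.893945
k=1: u−w=-29.757000, u+w=10.375000; √(b/2)=0.381445, √(2b)=0.762889; F=0.381445×(-29.757)=-11.350648, v=10.375000/0.762889=13.599615
k=2: u−w=-38.546000, u+w=18.826000; √(b/2)=0.381445, √(2b)=0.762889; F=0.381445×(-38.546)=-14.703164, v=18.826000/0.762889=24.677239
k=3: u−w=-12.455000, u+w=33.319000; √(b/2)=0.381445, √(2b)=0.762889; F=0.381445×(-12.455)=-4.750893, v=33.319000/0.762889=43.674754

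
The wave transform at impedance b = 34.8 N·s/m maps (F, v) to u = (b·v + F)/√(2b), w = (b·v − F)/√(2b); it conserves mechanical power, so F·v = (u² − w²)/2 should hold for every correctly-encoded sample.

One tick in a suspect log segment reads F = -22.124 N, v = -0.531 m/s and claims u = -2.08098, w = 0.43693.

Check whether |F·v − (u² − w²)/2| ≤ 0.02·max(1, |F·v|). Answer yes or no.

no

F·v = (-22.124)×(-0.531) = 11.74784 W.
(u² − w²)/2 = (4.33048 − 0.19091)/2 = 2.06978 W.
|Δ| = 9.67806;  2% of max(1, |F·v|) = 0.23496.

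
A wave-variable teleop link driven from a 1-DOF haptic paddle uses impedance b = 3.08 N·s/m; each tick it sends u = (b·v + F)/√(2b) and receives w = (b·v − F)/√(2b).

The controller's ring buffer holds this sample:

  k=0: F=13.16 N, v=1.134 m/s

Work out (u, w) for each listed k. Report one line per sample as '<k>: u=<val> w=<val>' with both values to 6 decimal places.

k=0: b·v=3.08×1.134=3.492720; √(2b)=2.481935; u=(3.492720+13.16)/2.481935=6.709572, w=(3.492720−13.16)/2.481935=-3.895058

0: u=6.709572 w=-3.895058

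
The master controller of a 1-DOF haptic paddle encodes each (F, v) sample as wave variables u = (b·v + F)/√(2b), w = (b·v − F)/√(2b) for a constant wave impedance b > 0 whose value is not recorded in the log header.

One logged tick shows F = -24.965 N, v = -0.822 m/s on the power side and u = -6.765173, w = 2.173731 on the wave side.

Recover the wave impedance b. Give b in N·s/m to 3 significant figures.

b = 15.6 N·s/m

u + w = -4.591442;  u + w = √(2b)·v, so √(2b) = -4.591442/(-0.822) = 5.585696.
b = (√(2b))²/2 = 31.199998/2 = 15.599999.
(Check via u − w = 2F/√(2b): u − w = -8.938904, 2F/√(2b) = -8.938904.)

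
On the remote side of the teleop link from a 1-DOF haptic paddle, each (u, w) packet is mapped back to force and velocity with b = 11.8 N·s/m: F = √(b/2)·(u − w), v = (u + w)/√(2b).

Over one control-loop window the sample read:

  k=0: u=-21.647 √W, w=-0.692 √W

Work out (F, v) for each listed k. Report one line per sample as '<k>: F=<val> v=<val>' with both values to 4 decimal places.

0: F=-50.8995 v=-4.5984

k=0: u−w=-20.9550, u+w=-22.3390; √(b/2)=2.4290, √(2b)=4.8580; F=2.4290×(-20.955)=-50.8995, v=-22.3390/4.8580=-4.5984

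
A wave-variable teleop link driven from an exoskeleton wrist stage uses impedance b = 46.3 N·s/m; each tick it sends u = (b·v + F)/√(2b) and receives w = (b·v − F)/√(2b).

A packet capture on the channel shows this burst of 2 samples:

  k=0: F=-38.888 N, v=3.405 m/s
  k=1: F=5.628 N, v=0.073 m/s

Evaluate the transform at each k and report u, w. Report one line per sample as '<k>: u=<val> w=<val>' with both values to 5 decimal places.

k=0: b·v=46.3×3.405=157.65150; √(2b)=9.62289; u=(157.65150+(-38.888))/9.62289=12.34177, w=(157.65150−(-38.888))/9.62289=20.42417
k=1: b·v=46.3×0.073=3.37990; √(2b)=9.62289; u=(3.37990+5.628)/9.62289=0.93609, w=(3.37990−5.628)/9.62289=-0.23362

0: u=12.34177 w=20.42417
1: u=0.93609 w=-0.23362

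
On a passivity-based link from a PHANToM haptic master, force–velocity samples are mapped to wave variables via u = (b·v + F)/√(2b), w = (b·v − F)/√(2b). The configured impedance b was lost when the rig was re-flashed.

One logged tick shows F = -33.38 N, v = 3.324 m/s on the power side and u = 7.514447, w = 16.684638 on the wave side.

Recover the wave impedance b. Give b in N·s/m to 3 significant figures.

u + w = 24.199085;  u + w = √(2b)·v, so √(2b) = 24.199085/3.324 = 7.280110.
b = (√(2b))²/2 = 52.999999/2 = 26.499999.
(Check via u − w = 2F/√(2b): u − w = -9.170191, 2F/√(2b) = -9.170191.)

b = 26.5 N·s/m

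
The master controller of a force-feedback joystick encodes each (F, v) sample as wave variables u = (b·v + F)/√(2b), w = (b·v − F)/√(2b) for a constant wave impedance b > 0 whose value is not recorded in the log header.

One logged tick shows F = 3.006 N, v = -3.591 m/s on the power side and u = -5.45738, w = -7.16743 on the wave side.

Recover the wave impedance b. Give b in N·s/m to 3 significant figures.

b = 6.18 N·s/m

u + w = -12.62481;  u + w = √(2b)·v, so √(2b) = -12.62481/(-3.591) = 3.51568.
b = (√(2b))²/2 = 12.36001/2 = 6.18001.
(Check via u − w = 2F/√(2b): u − w = 1.71005, 2F/√(2b) = 1.71005.)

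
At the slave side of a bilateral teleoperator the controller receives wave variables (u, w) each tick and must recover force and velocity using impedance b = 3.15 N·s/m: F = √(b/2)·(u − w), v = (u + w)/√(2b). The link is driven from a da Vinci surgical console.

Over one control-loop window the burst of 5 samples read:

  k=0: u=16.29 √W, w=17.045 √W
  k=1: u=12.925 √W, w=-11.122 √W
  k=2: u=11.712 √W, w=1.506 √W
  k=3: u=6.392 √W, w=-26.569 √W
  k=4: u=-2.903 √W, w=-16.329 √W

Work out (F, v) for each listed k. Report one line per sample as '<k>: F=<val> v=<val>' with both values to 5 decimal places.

0: F=-0.94752 v=13.28098
1: F=30.17875 v=0.71833
2: F=12.80843 v=5.26618
3: F=41.36573 v=-8.03871
4: F=16.84950 v=-7.66221

k=0: u−w=-0.75500, u+w=33.33500; √(b/2)=1.25499, √(2b)=2.50998; F=1.25499×(-0.755)=-0.94752, v=33.33500/2.50998=13.28098
k=1: u−w=24.04700, u+w=1.80300; √(b/2)=1.25499, √(2b)=2.50998; F=1.25499×24.047=30.17875, v=1.80300/2.50998=0.71833
k=2: u−w=10.20600, u+w=13.21800; √(b/2)=1.25499, √(2b)=2.50998; F=1.25499×10.206=12.80843, v=13.21800/2.50998=5.26618
k=3: u−w=32.96100, u+w=-20.17700; √(b/2)=1.25499, √(2b)=2.50998; F=1.25499×32.961=41.36573, v=-20.17700/2.50998=-8.03871
k=4: u−w=13.42600, u+w=-19.23200; √(b/2)=1.25499, √(2b)=2.50998; F=1.25499×13.426=16.84950, v=-19.23200/2.50998=-7.66221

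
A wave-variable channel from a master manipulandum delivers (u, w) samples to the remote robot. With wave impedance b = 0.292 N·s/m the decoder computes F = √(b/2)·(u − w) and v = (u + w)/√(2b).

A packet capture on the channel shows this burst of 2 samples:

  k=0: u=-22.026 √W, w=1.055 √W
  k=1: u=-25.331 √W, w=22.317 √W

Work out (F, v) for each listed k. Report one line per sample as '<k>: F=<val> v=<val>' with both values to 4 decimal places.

k=0: u−w=-23.0810, u+w=-20.9710; √(b/2)=0.3821, √(2b)=0.7642; F=0.3821×(-23.081)=-8.8192, v=-20.9710/0.7642=-27.4418
k=1: u−w=-47.6480, u+w=-3.0140; √(b/2)=0.3821, √(2b)=0.7642; F=0.3821×(-47.648)=-18.2063, v=-3.0140/0.7642=-3.9440

0: F=-8.8192 v=-27.4418
1: F=-18.2063 v=-3.9440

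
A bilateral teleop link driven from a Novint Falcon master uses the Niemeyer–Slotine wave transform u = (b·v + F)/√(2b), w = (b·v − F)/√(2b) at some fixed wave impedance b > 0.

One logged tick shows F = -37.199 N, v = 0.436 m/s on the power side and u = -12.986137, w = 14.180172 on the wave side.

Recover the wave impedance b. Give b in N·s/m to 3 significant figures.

u + w = 1.194035;  u + w = √(2b)·v, so √(2b) = 1.194035/0.436 = 2.738612.
b = (√(2b))²/2 = 7.499998/2 = 3.749999.
(Check via u − w = 2F/√(2b): u − w = -27.166309, 2F/√(2b) = -27.166313.)

b = 3.75 N·s/m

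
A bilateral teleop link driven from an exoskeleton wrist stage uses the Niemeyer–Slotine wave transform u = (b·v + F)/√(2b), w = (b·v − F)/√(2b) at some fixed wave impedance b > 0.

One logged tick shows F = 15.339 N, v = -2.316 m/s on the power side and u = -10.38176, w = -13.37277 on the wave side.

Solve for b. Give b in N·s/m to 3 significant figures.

b = 52.6 N·s/m

u + w = -23.7545;  u + w = √(2b)·v, so √(2b) = -23.7545/(-2.316) = 10.2567.
b = (√(2b))²/2 = 105.2000/2 = 52.6000.
(Check via u − w = 2F/√(2b): u − w = 2.9910, 2F/√(2b) = 2.9910.)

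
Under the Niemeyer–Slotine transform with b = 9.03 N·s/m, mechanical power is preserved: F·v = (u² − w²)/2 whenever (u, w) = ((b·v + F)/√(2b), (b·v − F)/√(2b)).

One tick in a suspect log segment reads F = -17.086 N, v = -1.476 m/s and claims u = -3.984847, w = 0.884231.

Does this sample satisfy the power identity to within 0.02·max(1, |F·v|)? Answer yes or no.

F·v = (-17.086)×(-1.476) = 25.218936 W.
(u² − w²)/2 = (15.879006 − 0.781864)/2 = 7.548571 W.
|Δ| = 17.670365;  2% of max(1, |F·v|) = 0.504379.

no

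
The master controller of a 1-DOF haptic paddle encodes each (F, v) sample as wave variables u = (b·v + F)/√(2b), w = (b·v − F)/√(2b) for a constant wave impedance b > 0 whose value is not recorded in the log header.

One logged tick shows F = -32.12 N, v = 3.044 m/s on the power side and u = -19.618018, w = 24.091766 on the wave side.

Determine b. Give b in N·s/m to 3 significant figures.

b = 1.08 N·s/m

u + w = 4.473748;  u + w = √(2b)·v, so √(2b) = 4.473748/3.044 = 1.469694.
b = (√(2b))²/2 = 2.160000/2 = 1.080000.
(Check via u − w = 2F/√(2b): u − w = -43.709784, 2F/√(2b) = -43.709784.)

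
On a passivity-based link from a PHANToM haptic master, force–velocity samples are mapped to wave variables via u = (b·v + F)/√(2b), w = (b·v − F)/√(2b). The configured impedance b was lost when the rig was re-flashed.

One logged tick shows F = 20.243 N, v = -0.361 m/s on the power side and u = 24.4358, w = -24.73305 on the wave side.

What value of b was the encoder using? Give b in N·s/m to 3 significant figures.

u + w = -0.29725;  u + w = √(2b)·v, so √(2b) = -0.29725/(-0.361) = 0.82341.
b = (√(2b))²/2 = 0.67800/2 = 0.33900.
(Check via u − w = 2F/√(2b): u − w = 49.16885, 2F/√(2b) = 49.16887.)

b = 0.339 N·s/m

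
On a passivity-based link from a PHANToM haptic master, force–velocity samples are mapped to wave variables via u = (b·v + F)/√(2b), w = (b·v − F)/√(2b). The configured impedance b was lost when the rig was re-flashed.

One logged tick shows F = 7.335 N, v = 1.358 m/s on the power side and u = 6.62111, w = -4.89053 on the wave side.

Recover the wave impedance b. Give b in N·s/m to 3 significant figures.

b = 0.812 N·s/m

u + w = 1.73058;  u + w = √(2b)·v, so √(2b) = 1.73058/1.358 = 1.27436.
b = (√(2b))²/2 = 1.62399/2 = 0.81200.
(Check via u − w = 2F/√(2b): u − w = 11.51164, 2F/√(2b) = 11.51167.)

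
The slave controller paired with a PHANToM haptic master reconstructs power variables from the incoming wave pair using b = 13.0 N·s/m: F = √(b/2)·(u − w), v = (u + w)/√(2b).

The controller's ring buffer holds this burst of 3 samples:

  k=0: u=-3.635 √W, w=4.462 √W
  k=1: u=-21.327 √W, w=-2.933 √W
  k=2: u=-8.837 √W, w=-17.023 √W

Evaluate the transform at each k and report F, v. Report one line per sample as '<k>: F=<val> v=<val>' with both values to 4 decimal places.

k=0: u−w=-8.0970, u+w=0.8270; √(b/2)=2.5495, √(2b)=5.0990; F=2.5495×(-8.097)=-20.6434, v=0.8270/5.0990=0.1622
k=1: u−w=-18.3940, u+w=-24.2600; √(b/2)=2.5495, √(2b)=5.0990; F=2.5495×(-18.394)=-46.8957, v=-24.2600/5.0990=-4.7578
k=2: u−w=8.1860, u+w=-25.8600; √(b/2)=2.5495, √(2b)=5.0990; F=2.5495×8.186=20.8703, v=-25.8600/5.0990=-5.0716

0: F=-20.6434 v=0.1622
1: F=-46.8957 v=-4.7578
2: F=20.8703 v=-5.0716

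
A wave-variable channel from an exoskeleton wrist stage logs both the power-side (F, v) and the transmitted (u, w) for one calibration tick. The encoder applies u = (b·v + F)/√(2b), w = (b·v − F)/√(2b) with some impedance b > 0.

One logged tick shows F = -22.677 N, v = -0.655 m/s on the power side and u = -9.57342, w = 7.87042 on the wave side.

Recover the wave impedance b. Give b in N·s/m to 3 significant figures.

u + w = -1.70300;  u + w = √(2b)·v, so √(2b) = -1.70300/(-0.655) = 2.60000.
b = (√(2b))²/2 = 6.76000/2 = 3.38000.
(Check via u − w = 2F/√(2b): u − w = -17.44384, 2F/√(2b) = -17.44385.)

b = 3.38 N·s/m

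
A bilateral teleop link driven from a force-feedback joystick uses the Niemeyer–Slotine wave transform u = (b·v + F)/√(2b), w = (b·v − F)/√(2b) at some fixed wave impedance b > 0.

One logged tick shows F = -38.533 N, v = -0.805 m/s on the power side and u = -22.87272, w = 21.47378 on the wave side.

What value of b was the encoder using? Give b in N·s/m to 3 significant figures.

b = 1.51 N·s/m

u + w = -1.39894;  u + w = √(2b)·v, so √(2b) = -1.39894/(-0.805) = 1.73781.
b = (√(2b))²/2 = 3.02000/2 = 1.51000.
(Check via u − w = 2F/√(2b): u − w = -44.34650, 2F/√(2b) = -44.34653.)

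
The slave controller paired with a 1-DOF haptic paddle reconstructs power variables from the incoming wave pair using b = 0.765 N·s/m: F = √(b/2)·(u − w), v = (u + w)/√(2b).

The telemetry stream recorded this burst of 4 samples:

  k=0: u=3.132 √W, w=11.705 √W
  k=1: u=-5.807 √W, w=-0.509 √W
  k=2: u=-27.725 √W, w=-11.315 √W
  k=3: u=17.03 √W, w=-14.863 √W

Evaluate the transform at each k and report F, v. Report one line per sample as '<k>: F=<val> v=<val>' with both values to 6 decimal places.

0: F=-5.302108 v=11.995004
1: F=-3.276632 v=-5.106183
2: F=-10.149024 v=-31.561969
3: F=19.724731 v=1.751916

k=0: u−w=-8.573000, u+w=14.837000; √(b/2)=0.618466, √(2b)=1.236932; F=0.618466×(-8.573)=-5.302108, v=14.837000/1.236932=11.995004
k=1: u−w=-5.298000, u+w=-6.316000; √(b/2)=0.618466, √(2b)=1.236932; F=0.618466×(-5.298)=-3.276632, v=-6.316000/1.236932=-5.106183
k=2: u−w=-16.410000, u+w=-39.040000; √(b/2)=0.618466, √(2b)=1.236932; F=0.618466×(-16.41)=-10.149024, v=-39.040000/1.236932=-31.561969
k=3: u−w=31.893000, u+w=2.167000; √(b/2)=0.618466, √(2b)=1.236932; F=0.618466×31.893=19.724731, v=2.167000/1.236932=1.751916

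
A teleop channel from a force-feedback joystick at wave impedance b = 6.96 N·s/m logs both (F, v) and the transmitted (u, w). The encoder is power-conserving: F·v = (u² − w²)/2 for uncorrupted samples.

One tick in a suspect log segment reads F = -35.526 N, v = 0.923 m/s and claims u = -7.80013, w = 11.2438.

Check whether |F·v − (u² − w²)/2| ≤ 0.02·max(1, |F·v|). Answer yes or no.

F·v = (-35.526)×0.923 = -32.7905 W.
(u² − w²)/2 = (60.8420 − 126.4230)/2 = -32.7905 W.
|Δ| = 0.0000;  2% of max(1, |F·v|) = 0.6558.

yes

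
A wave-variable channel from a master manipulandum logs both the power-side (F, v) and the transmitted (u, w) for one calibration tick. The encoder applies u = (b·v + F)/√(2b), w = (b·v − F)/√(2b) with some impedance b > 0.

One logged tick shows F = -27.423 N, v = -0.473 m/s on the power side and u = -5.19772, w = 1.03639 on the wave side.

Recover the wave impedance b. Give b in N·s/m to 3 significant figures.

b = 38.7 N·s/m

u + w = -4.16133;  u + w = √(2b)·v, so √(2b) = -4.16133/(-0.473) = 8.79774.
b = (√(2b))²/2 = 77.40019/2 = 38.70010.
(Check via u − w = 2F/√(2b): u − w = -6.23411, 2F/√(2b) = -6.23410.)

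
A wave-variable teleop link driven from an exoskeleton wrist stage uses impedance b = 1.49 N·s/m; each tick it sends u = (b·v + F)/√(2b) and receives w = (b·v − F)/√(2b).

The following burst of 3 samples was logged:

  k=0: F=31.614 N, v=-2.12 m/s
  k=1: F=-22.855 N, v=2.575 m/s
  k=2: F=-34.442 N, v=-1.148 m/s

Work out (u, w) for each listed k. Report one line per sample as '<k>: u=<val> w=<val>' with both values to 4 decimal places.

k=0: b·v=1.49×(-2.12)=-3.1588; √(2b)=1.7263; u=(-3.1588+31.614)/1.7263=16.4837, w=(-3.1588−31.614)/1.7263=-20.1433
k=1: b·v=1.49×2.575=3.8368; √(2b)=1.7263; u=(3.8368+(-22.855))/1.7263=-11.0170, w=(3.8368−(-22.855))/1.7263=15.4621
k=2: b·v=1.49×(-1.148)=-1.7105; √(2b)=1.7263; u=(-1.7105+(-34.442))/1.7263=-20.9426, w=(-1.7105−(-34.442))/1.7263=18.9608

0: u=16.4837 w=-20.1433
1: u=-11.0170 w=15.4621
2: u=-20.9426 w=18.9608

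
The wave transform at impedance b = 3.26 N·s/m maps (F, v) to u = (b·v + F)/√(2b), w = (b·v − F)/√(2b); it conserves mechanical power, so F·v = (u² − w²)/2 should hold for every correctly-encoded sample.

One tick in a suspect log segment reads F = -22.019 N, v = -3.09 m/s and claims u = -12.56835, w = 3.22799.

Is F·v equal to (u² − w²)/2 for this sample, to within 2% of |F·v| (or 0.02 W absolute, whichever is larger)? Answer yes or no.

F·v = (-22.019)×(-3.09) = 68.0387 W.
(u² − w²)/2 = (157.9634 − 10.4199)/2 = 73.7718 W.
|Δ| = 5.7330;  2% of max(1, |F·v|) = 1.3608.

no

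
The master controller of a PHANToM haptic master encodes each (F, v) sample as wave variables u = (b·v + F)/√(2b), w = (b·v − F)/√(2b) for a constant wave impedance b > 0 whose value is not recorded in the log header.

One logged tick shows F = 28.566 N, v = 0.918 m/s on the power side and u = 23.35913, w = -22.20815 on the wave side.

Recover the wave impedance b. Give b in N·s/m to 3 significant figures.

b = 0.786 N·s/m

u + w = 1.15098;  u + w = √(2b)·v, so √(2b) = 1.15098/0.918 = 1.25379.
b = (√(2b))²/2 = 1.57199/2 = 0.78600.
(Check via u − w = 2F/√(2b): u − w = 45.56728, 2F/√(2b) = 45.56741.)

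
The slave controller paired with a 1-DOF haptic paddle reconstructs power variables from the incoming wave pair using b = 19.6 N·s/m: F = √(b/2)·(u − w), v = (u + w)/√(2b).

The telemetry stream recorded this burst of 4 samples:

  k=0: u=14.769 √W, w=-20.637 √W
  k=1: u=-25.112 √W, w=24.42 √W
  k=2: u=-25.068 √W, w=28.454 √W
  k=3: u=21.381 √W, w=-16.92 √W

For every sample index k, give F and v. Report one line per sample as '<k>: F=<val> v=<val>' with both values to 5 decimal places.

k=0: u−w=35.40600, u+w=-5.86800; √(b/2)=3.13050, √(2b)=6.26099; F=3.13050×35.406=110.83831, v=-5.86800/6.26099=-0.93723
k=1: u−w=-49.53200, u+w=-0.69200; √(b/2)=3.13050, √(2b)=6.26099; F=3.13050×(-49.532)=-155.05969, v=-0.69200/6.26099=-0.11053
k=2: u−w=-53.52200, u+w=3.38600; √(b/2)=3.13050, √(2b)=6.26099; F=3.13050×(-53.522)=-167.55036, v=3.38600/6.26099=0.54081
k=3: u−w=38.30100, u+w=4.46100; √(b/2)=3.13050, √(2b)=6.26099; F=3.13050×38.301=119.90110, v=4.46100/6.26099=0.71251

0: F=110.83831 v=-0.93723
1: F=-155.05969 v=-0.11053
2: F=-167.55036 v=0.54081
3: F=119.90110 v=0.71251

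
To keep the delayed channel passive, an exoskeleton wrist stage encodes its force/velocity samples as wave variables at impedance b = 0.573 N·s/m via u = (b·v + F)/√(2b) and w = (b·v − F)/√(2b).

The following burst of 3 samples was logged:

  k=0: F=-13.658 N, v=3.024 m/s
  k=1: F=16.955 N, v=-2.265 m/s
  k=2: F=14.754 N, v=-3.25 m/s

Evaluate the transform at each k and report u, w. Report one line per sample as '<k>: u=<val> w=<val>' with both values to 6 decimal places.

k=0: b·v=0.573×3.024=1.732752; √(2b)=1.070514; u=(1.732752+(-13.658))/1.070514=-11.139741, w=(1.732752−(-13.658))/1.070514=14.376975
k=1: b·v=0.573×(-2.265)=-1.297845; √(2b)=1.070514; u=(-1.297845+16.955)/1.070514=14.625831, w=(-1.297845−16.955)/1.070514=-17.050545
k=2: b·v=0.573×(-3.25)=-1.862250; √(2b)=1.070514; u=(-1.862250+14.754)/1.070514=12.042581, w=(-1.862250−14.754)/1.070514=-15.521751

0: u=-11.139741 w=14.376975
1: u=14.625831 w=-17.050545
2: u=12.042581 w=-15.521751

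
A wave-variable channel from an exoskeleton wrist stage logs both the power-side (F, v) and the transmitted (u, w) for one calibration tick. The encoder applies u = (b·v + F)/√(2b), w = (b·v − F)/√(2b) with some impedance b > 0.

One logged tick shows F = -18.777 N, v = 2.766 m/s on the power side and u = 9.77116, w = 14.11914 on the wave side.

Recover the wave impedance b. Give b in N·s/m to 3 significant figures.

u + w = 23.89030;  u + w = √(2b)·v, so √(2b) = 23.89030/2.766 = 8.63713.
b = (√(2b))²/2 = 74.60000/2 = 37.30000.
(Check via u − w = 2F/√(2b): u − w = -4.34798, 2F/√(2b) = -4.34797.)

b = 37.3 N·s/m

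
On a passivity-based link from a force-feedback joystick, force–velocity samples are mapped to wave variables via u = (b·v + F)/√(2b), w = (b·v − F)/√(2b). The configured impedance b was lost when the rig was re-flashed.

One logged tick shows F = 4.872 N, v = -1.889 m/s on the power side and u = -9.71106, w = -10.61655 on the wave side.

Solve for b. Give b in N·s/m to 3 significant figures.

b = 57.9 N·s/m

u + w = -20.32761;  u + w = √(2b)·v, so √(2b) = -20.32761/(-1.889) = 10.76104.
b = (√(2b))²/2 = 115.80004/2 = 57.90002.
(Check via u − w = 2F/√(2b): u − w = 0.90549, 2F/√(2b) = 0.90549.)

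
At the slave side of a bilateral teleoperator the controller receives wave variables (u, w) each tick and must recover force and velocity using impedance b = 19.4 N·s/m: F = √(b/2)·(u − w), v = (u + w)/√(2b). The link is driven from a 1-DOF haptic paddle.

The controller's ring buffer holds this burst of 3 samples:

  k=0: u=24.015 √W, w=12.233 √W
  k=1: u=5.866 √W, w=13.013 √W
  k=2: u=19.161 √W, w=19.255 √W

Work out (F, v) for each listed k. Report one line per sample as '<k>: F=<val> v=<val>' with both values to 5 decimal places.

0: F=36.69483 v=5.81927
1: F=-22.25921 v=3.03084
2: F=-0.29276 v=6.16732

k=0: u−w=11.78200, u+w=36.24800; √(b/2)=3.11448, √(2b)=6.22896; F=3.11448×11.782=36.69483, v=36.24800/6.22896=5.81927
k=1: u−w=-7.14700, u+w=18.87900; √(b/2)=3.11448, √(2b)=6.22896; F=3.11448×(-7.147)=-22.25921, v=18.87900/6.22896=3.03084
k=2: u−w=-0.09400, u+w=38.41600; √(b/2)=3.11448, √(2b)=6.22896; F=3.11448×(-0.094)=-0.29276, v=38.41600/6.22896=6.16732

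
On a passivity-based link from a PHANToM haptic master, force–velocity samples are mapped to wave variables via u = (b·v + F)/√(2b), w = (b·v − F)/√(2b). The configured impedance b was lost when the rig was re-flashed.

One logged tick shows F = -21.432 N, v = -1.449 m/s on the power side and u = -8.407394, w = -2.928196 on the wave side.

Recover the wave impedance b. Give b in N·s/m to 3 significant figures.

b = 30.6 N·s/m

u + w = -11.335590;  u + w = √(2b)·v, so √(2b) = -11.335590/(-1.449) = 7.823043.
b = (√(2b))²/2 = 61.200009/2 = 30.600005.
(Check via u − w = 2F/√(2b): u − w = -5.479198, 2F/√(2b) = -5.479197.)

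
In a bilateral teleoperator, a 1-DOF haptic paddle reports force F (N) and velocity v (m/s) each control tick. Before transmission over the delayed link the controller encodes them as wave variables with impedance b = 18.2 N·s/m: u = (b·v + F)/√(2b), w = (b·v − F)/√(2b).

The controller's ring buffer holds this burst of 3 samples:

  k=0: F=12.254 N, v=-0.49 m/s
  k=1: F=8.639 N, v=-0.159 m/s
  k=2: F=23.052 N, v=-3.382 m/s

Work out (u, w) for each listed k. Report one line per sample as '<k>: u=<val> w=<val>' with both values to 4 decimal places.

0: u=0.5529 w=-3.5092
1: u=0.9523 w=-1.9115
2: u=-6.3814 w=-14.0230

k=0: b·v=18.2×(-0.49)=-8.9180; √(2b)=6.0332; u=(-8.9180+12.254)/6.0332=0.5529, w=(-8.9180−12.254)/6.0332=-3.5092
k=1: b·v=18.2×(-0.159)=-2.8938; √(2b)=6.0332; u=(-2.8938+8.639)/6.0332=0.9523, w=(-2.8938−8.639)/6.0332=-1.9115
k=2: b·v=18.2×(-3.382)=-61.5524; √(2b)=6.0332; u=(-61.5524+23.052)/6.0332=-6.3814, w=(-61.5524−23.052)/6.0332=-14.0230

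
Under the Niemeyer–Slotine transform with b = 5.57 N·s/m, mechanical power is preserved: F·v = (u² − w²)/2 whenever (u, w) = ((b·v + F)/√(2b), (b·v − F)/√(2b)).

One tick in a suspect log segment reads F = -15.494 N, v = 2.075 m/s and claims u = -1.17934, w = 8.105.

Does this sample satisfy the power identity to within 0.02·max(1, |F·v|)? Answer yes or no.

yes

F·v = (-15.494)×2.075 = -32.1501 W.
(u² − w²)/2 = (1.3908 − 65.6910)/2 = -32.1501 W.
|Δ| = 0.0000;  2% of max(1, |F·v|) = 0.6430.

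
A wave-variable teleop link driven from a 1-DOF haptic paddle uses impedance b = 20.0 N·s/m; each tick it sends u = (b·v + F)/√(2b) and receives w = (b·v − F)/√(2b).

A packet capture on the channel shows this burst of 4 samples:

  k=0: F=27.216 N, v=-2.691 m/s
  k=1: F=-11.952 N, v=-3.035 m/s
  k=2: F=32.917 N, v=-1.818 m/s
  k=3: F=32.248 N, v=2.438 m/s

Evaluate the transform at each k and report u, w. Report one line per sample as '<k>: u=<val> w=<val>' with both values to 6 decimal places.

k=0: b·v=20.0×(-2.691)=-53.820000; √(2b)=6.324555; u=(-53.820000+27.216)/6.324555=-4.206462, w=(-53.820000−27.216)/6.324555=-12.812917
k=1: b·v=20.0×(-3.035)=-60.700000; √(2b)=6.324555; u=(-60.700000+(-11.952))/6.324555=-11.487290, w=(-60.700000−(-11.952))/6.324555=-7.707736
k=2: b·v=20.0×(-1.818)=-36.360000; √(2b)=6.324555; u=(-36.360000+32.917)/6.324555=-0.544386, w=(-36.360000−32.917)/6.324555=-10.953655
k=3: b·v=20.0×2.438=48.760000; √(2b)=6.324555; u=(48.760000+32.248)/6.324555=12.808489, w=(48.760000−32.248)/6.324555=2.610776

0: u=-4.206462 w=-12.812917
1: u=-11.487290 w=-7.707736
2: u=-0.544386 w=-10.953655
3: u=12.808489 w=2.610776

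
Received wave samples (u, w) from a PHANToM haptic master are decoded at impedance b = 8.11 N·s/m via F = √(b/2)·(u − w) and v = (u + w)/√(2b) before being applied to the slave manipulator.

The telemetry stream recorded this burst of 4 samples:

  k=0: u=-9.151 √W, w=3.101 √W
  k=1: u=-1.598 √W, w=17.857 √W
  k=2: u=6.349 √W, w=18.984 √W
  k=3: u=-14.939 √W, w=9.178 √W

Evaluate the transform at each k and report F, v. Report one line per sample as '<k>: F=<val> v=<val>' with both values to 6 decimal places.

0: F=-24.671890 v=-1.502208
1: F=-39.176593 v=4.037090
2: F=-25.443138 v=6.290153
3: F=-48.564477 v=-1.430449

k=0: u−w=-12.252000, u+w=-6.050000; √(b/2)=2.013703, √(2b)=4.027406; F=2.013703×(-12.252)=-24.671890, v=-6.050000/4.027406=-1.502208
k=1: u−w=-19.455000, u+w=16.259000; √(b/2)=2.013703, √(2b)=4.027406; F=2.013703×(-19.455)=-39.176593, v=16.259000/4.027406=4.037090
k=2: u−w=-12.635000, u+w=25.333000; √(b/2)=2.013703, √(2b)=4.027406; F=2.013703×(-12.635)=-25.443138, v=25.333000/4.027406=6.290153
k=3: u−w=-24.117000, u+w=-5.761000; √(b/2)=2.013703, √(2b)=4.027406; F=2.013703×(-24.117)=-48.564477, v=-5.761000/4.027406=-1.430449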